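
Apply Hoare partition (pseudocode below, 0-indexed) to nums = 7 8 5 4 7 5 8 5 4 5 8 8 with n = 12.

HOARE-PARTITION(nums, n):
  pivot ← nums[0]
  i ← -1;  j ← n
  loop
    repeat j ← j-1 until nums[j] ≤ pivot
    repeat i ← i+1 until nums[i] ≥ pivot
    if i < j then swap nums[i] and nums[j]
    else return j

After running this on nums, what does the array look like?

5 4 5 4 5 5 8 7 8 7 8 8

pivot = nums[0] = 7; i = -1, j = 12
j→9 (nums[9]=5≤7), i→0 (nums[0]=7≥7); i<j, swap → 5 8 5 4 7 5 8 5 4 7 8 8
j→8 (nums[8]=4≤7), i→1 (nums[1]=8≥7); i<j, swap → 5 4 5 4 7 5 8 5 8 7 8 8
j→7 (nums[7]=5≤7), i→4 (nums[4]=7≥7); i<j, swap → 5 4 5 4 5 5 8 7 8 7 8 8
j→5, i→6; i≥j, return j=5. nums = 5 4 5 4 5 5 8 7 8 7 8 8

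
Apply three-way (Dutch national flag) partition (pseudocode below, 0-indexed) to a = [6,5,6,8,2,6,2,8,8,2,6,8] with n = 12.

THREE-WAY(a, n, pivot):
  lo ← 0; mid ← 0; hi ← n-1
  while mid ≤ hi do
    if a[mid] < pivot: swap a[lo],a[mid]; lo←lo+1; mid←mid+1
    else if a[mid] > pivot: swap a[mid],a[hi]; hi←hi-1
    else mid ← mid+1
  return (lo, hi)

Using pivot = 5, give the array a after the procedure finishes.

[2,2,2,5,6,8,8,8,6,6,8,6]

lo=0 mid=0 hi=11
6>5: swap(0,11), hi=10 ⇒ [8,5,6,8,2,6,2,8,8,2,6,6]
8>5: swap(0,10), hi=9 ⇒ [6,5,6,8,2,6,2,8,8,2,8,6]
6>5: swap(0,9), hi=8 ⇒ [2,5,6,8,2,6,2,8,8,6,8,6]
2<5: swap(0,0), lo=1 mid=1 ⇒ [2,5,6,8,2,6,2,8,8,6,8,6]
5=5: mid=2
6>5: swap(2,8), hi=7 ⇒ [2,5,8,8,2,6,2,8,6,6,8,6]
8>5: swap(2,7), hi=6 ⇒ [2,5,8,8,2,6,2,8,6,6,8,6]
8>5: swap(2,6), hi=5 ⇒ [2,5,2,8,2,6,8,8,6,6,8,6]
2<5: swap(1,2), lo=2 mid=3 ⇒ [2,2,5,8,2,6,8,8,6,6,8,6]
8>5: swap(3,5), hi=4 ⇒ [2,2,5,6,2,8,8,8,6,6,8,6]
6>5: swap(3,4), hi=3 ⇒ [2,2,5,2,6,8,8,8,6,6,8,6]
2<5: swap(2,3), lo=3 mid=4 ⇒ [2,2,2,5,6,8,8,8,6,6,8,6]
done. lo=3 hi=3; a=[2,2,2,5,6,8,8,8,6,6,8,6]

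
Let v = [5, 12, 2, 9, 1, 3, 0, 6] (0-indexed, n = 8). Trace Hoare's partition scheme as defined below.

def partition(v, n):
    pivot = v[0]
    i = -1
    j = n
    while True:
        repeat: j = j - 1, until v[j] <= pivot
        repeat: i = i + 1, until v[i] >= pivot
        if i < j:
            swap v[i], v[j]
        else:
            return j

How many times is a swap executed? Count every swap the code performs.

3

pivot=5
j stops at 6 (0), i stops at 0 (5); swap ⇒ [0, 12, 2, 9, 1, 3, 5, 6]
j stops at 5 (3), i stops at 1 (12); swap ⇒ [0, 3, 2, 9, 1, 12, 5, 6]
j stops at 4 (1), i stops at 3 (9); swap ⇒ [0, 3, 2, 1, 9, 12, 5, 6]
j stops at 3, i stops at 4; i≥j ⇒ return 3. v=[0, 3, 2, 1, 9, 12, 5, 6]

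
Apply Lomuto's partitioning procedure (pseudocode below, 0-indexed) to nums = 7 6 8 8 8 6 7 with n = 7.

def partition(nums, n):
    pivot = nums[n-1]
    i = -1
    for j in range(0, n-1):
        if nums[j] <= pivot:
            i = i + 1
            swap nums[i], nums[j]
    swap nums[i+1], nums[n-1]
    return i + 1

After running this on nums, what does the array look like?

pivot = nums[6] = 7; i = -1
j=0: nums[0]=7 ≤ 7 → i=0, swap nums[0],nums[0] (no change) → 7 6 8 8 8 6 7
j=1: nums[1]=6 ≤ 7 → i=1, swap nums[1],nums[1] (no change) → 7 6 8 8 8 6 7
j=2: nums[2]=8 > 7 → no swap
j=3: nums[3]=8 > 7 → no swap
j=4: nums[4]=8 > 7 → no swap
j=5: nums[5]=6 ≤ 7 → i=2, swap nums[2],nums[5] → 7 6 6 8 8 8 7
final swap nums[3],nums[6] → 7 6 6 7 8 8 8; return 3

7 6 6 7 8 8 8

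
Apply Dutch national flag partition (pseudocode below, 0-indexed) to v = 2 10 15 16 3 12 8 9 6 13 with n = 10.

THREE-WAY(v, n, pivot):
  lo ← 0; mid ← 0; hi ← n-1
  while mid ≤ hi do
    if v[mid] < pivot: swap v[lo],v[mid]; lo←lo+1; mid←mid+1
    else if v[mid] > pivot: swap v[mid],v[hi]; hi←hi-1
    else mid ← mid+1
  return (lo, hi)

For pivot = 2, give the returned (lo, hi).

(0, 0)

pivot = 2; lo=0, mid=0, hi=9
v[mid]=2=2: mid=1
v[mid]=10>2: swap v[1],v[9]; hi=8 → 2 13 15 16 3 12 8 9 6 10
v[mid]=13>2: swap v[1],v[8]; hi=7 → 2 6 15 16 3 12 8 9 13 10
v[mid]=6>2: swap v[1],v[7]; hi=6 → 2 9 15 16 3 12 8 6 13 10
v[mid]=9>2: swap v[1],v[6]; hi=5 → 2 8 15 16 3 12 9 6 13 10
v[mid]=8>2: swap v[1],v[5]; hi=4 → 2 12 15 16 3 8 9 6 13 10
v[mid]=12>2: swap v[1],v[4]; hi=3 → 2 3 15 16 12 8 9 6 13 10
v[mid]=3>2: swap v[1],v[3]; hi=2 → 2 16 15 3 12 8 9 6 13 10
v[mid]=16>2: swap v[1],v[2]; hi=1 → 2 15 16 3 12 8 9 6 13 10
v[mid]=15>2: swap v[1],v[1]; hi=0 → 2 15 16 3 12 8 9 6 13 10
end: lo=0, hi=0; v = 2 15 16 3 12 8 9 6 13 10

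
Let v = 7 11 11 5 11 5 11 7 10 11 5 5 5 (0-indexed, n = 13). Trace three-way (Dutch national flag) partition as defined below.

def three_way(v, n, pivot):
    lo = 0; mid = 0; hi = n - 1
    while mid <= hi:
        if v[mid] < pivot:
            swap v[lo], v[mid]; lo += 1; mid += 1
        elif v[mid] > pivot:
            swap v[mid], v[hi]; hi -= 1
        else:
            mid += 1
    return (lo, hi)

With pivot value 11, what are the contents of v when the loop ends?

pivot = 11; lo=0, mid=0, hi=12
v[mid]=7<11: swap v[0],v[0]; lo=1,mid=1 → 7 11 11 5 11 5 11 7 10 11 5 5 5
v[mid]=11=11: mid=2
v[mid]=11=11: mid=3
v[mid]=5<11: swap v[1],v[3]; lo=2,mid=4 → 7 5 11 11 11 5 11 7 10 11 5 5 5
v[mid]=11=11: mid=5
v[mid]=5<11: swap v[2],v[5]; lo=3,mid=6 → 7 5 5 11 11 11 11 7 10 11 5 5 5
v[mid]=11=11: mid=7
v[mid]=7<11: swap v[3],v[7]; lo=4,mid=8 → 7 5 5 7 11 11 11 11 10 11 5 5 5
v[mid]=10<11: swap v[4],v[8]; lo=5,mid=9 → 7 5 5 7 10 11 11 11 11 11 5 5 5
v[mid]=11=11: mid=10
v[mid]=5<11: swap v[5],v[10]; lo=6,mid=11 → 7 5 5 7 10 5 11 11 11 11 11 5 5
v[mid]=5<11: swap v[6],v[11]; lo=7,mid=12 → 7 5 5 7 10 5 5 11 11 11 11 11 5
v[mid]=5<11: swap v[7],v[12]; lo=8,mid=13 → 7 5 5 7 10 5 5 5 11 11 11 11 11
end: lo=8, hi=12; v = 7 5 5 7 10 5 5 5 11 11 11 11 11

7 5 5 7 10 5 5 5 11 11 11 11 11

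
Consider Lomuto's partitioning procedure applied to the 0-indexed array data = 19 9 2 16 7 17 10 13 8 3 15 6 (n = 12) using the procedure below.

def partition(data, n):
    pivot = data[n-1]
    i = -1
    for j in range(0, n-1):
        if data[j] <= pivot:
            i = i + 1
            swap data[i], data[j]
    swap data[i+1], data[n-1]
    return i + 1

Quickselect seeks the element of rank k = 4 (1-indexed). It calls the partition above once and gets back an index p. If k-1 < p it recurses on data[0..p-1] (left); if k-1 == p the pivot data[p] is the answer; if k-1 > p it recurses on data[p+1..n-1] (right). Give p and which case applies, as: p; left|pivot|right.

2; right

pivot=6, i=-1
j=0: 19>6, skip
j=1: 9>6, skip
j=2: 2≤6, i=0, swap(0,2) ⇒ 2 9 19 16 7 17 10 13 8 3 15 6
j=3: 16>6, skip
j=4: 7>6, skip
j=5: 17>6, skip
j=6: 10>6, skip
j=7: 13>6, skip
j=8: 8>6, skip
j=9: 3≤6, i=1, swap(1,9) ⇒ 2 3 19 16 7 17 10 13 8 9 15 6
j=10: 15>6, skip
swap(2,11) ⇒ 2 3 6 16 7 17 10 13 8 9 15 19; return 2
p = 2; k-1 = 3 > 2 ⇒ right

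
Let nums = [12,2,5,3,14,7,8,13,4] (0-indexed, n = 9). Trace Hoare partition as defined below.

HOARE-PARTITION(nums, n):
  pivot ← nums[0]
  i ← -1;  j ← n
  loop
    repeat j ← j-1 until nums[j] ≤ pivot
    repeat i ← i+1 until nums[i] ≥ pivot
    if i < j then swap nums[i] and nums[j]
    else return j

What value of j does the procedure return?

pivot = nums[0] = 12; i = -1, j = 9
j→8 (nums[8]=4≤12), i→0 (nums[0]=12≥12); i<j, swap → [4,2,5,3,14,7,8,13,12]
j→6 (nums[6]=8≤12), i→4 (nums[4]=14≥12); i<j, swap → [4,2,5,3,8,7,14,13,12]
j→5, i→6; i≥j, return j=5. nums = [4,2,5,3,8,7,14,13,12]

5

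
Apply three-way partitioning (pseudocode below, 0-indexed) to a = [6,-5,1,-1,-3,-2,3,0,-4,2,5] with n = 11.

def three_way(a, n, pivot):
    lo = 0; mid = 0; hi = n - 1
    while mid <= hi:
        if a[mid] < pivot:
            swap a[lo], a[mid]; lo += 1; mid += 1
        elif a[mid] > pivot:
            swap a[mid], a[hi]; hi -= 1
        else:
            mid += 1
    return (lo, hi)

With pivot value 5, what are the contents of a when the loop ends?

lo=0 mid=0 hi=10
6>5: swap(0,10), hi=9 ⇒ [5,-5,1,-1,-3,-2,3,0,-4,2,6]
5=5: mid=1
-5<5: swap(0,1), lo=1 mid=2 ⇒ [-5,5,1,-1,-3,-2,3,0,-4,2,6]
1<5: swap(1,2), lo=2 mid=3 ⇒ [-5,1,5,-1,-3,-2,3,0,-4,2,6]
-1<5: swap(2,3), lo=3 mid=4 ⇒ [-5,1,-1,5,-3,-2,3,0,-4,2,6]
-3<5: swap(3,4), lo=4 mid=5 ⇒ [-5,1,-1,-3,5,-2,3,0,-4,2,6]
-2<5: swap(4,5), lo=5 mid=6 ⇒ [-5,1,-1,-3,-2,5,3,0,-4,2,6]
3<5: swap(5,6), lo=6 mid=7 ⇒ [-5,1,-1,-3,-2,3,5,0,-4,2,6]
0<5: swap(6,7), lo=7 mid=8 ⇒ [-5,1,-1,-3,-2,3,0,5,-4,2,6]
-4<5: swap(7,8), lo=8 mid=9 ⇒ [-5,1,-1,-3,-2,3,0,-4,5,2,6]
2<5: swap(8,9), lo=9 mid=10 ⇒ [-5,1,-1,-3,-2,3,0,-4,2,5,6]
done. lo=9 hi=9; a=[-5,1,-1,-3,-2,3,0,-4,2,5,6]

[-5,1,-1,-3,-2,3,0,-4,2,5,6]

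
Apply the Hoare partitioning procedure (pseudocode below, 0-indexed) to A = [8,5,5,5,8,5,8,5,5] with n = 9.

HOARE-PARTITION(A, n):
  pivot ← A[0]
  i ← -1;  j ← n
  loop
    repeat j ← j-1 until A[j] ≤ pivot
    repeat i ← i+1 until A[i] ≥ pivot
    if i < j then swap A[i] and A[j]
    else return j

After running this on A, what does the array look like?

pivot=8
j stops at 8 (5), i stops at 0 (8); swap ⇒ [5,5,5,5,8,5,8,5,8]
j stops at 7 (5), i stops at 4 (8); swap ⇒ [5,5,5,5,5,5,8,8,8]
j stops at 6, i stops at 6; i≥j ⇒ return 6. A=[5,5,5,5,5,5,8,8,8]

[5,5,5,5,5,5,8,8,8]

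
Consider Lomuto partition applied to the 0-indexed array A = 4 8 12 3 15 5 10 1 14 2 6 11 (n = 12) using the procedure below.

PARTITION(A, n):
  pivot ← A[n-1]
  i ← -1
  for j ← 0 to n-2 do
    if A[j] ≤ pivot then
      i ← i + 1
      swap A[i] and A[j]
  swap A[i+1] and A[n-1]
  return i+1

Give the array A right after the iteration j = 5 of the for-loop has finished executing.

4 8 3 5 15 12 10 1 14 2 6 11

pivot = A[11] = 11; i = -1
j=0: A[0]=4 ≤ 11 → i=0, swap A[0],A[0] (no change) → 4 8 12 3 15 5 10 1 14 2 6 11
j=1: A[1]=8 ≤ 11 → i=1, swap A[1],A[1] (no change) → 4 8 12 3 15 5 10 1 14 2 6 11
j=2: A[2]=12 > 11 → no swap
j=3: A[3]=3 ≤ 11 → i=2, swap A[2],A[3] → 4 8 3 12 15 5 10 1 14 2 6 11
j=4: A[4]=15 > 11 → no swap
j=5: A[5]=5 ≤ 11 → i=3, swap A[3],A[5] → 4 8 3 5 15 12 10 1 14 2 6 11
(after j=5) A = 4 8 3 5 15 12 10 1 14 2 6 11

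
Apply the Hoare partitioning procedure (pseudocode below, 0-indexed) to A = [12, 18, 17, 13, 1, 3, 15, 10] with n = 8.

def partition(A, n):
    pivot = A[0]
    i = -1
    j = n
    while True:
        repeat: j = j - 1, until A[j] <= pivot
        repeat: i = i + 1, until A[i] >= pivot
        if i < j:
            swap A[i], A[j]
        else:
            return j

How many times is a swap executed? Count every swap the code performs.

3

pivot = A[0] = 12; i = -1, j = 8
j→7 (A[7]=10≤12), i→0 (A[0]=12≥12); i<j, swap → [10, 18, 17, 13, 1, 3, 15, 12]
j→5 (A[5]=3≤12), i→1 (A[1]=18≥12); i<j, swap → [10, 3, 17, 13, 1, 18, 15, 12]
j→4 (A[4]=1≤12), i→2 (A[2]=17≥12); i<j, swap → [10, 3, 1, 13, 17, 18, 15, 12]
j→2, i→3; i≥j, return j=2. A = [10, 3, 1, 13, 17, 18, 15, 12]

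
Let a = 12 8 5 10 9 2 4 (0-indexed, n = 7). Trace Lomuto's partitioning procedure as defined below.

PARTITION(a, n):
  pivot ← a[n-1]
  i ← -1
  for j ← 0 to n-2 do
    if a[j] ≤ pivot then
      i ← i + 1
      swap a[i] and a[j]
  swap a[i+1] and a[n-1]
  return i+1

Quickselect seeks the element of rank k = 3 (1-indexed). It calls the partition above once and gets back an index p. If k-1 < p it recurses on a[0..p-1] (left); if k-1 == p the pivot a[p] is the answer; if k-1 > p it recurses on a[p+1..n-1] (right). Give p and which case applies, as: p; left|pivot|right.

1; right

pivot = a[6] = 4; i = -1
j=0: a[0]=12 > 4 → no swap
j=1: a[1]=8 > 4 → no swap
j=2: a[2]=5 > 4 → no swap
j=3: a[3]=10 > 4 → no swap
j=4: a[4]=9 > 4 → no swap
j=5: a[5]=2 ≤ 4 → i=0, swap a[0],a[5] → 2 8 5 10 9 12 4
final swap a[1],a[6] → 2 4 5 10 9 12 8; return 1
p = 1; k-1 = 2 > 1 ⇒ right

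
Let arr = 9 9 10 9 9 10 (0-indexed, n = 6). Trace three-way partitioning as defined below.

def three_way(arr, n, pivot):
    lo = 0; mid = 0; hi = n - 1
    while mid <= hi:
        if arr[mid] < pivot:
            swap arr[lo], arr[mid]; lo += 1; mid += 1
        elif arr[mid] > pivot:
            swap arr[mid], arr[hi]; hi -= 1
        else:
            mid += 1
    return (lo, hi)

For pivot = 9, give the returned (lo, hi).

lo=0 mid=0 hi=5
9=9: mid=1
9=9: mid=2
10>9: swap(2,5), hi=4 ⇒ 9 9 10 9 9 10
10>9: swap(2,4), hi=3 ⇒ 9 9 9 9 10 10
9=9: mid=3
9=9: mid=4
done. lo=0 hi=3; arr=9 9 9 9 10 10

(0, 3)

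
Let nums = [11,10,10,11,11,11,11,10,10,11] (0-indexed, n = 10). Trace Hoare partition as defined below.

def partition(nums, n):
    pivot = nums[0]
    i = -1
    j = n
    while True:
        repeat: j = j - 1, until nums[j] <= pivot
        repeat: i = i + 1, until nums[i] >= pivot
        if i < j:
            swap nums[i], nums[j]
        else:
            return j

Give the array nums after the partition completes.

[11,10,10,10,10,11,11,11,11,11]

pivot = nums[0] = 11; i = -1, j = 10
j→9 (nums[9]=11≤11), i→0 (nums[0]=11≥11); i<j, swap → [11,10,10,11,11,11,11,10,10,11]
j→8 (nums[8]=10≤11), i→3 (nums[3]=11≥11); i<j, swap → [11,10,10,10,11,11,11,10,11,11]
j→7 (nums[7]=10≤11), i→4 (nums[4]=11≥11); i<j, swap → [11,10,10,10,10,11,11,11,11,11]
j→6 (nums[6]=11≤11), i→5 (nums[5]=11≥11); i<j, swap → [11,10,10,10,10,11,11,11,11,11]
j→5, i→6; i≥j, return j=5. nums = [11,10,10,10,10,11,11,11,11,11]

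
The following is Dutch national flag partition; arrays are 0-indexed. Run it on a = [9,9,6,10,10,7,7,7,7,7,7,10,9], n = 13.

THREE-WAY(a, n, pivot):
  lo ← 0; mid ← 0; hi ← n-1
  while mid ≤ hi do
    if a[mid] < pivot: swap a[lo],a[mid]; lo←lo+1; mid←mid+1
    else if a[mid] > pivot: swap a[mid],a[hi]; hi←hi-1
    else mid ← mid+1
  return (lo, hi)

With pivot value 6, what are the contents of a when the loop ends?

[6,9,10,10,7,7,7,7,7,7,10,9,9]

lo=0 mid=0 hi=12
9>6: swap(0,12), hi=11 ⇒ [9,9,6,10,10,7,7,7,7,7,7,10,9]
9>6: swap(0,11), hi=10 ⇒ [10,9,6,10,10,7,7,7,7,7,7,9,9]
10>6: swap(0,10), hi=9 ⇒ [7,9,6,10,10,7,7,7,7,7,10,9,9]
7>6: swap(0,9), hi=8 ⇒ [7,9,6,10,10,7,7,7,7,7,10,9,9]
7>6: swap(0,8), hi=7 ⇒ [7,9,6,10,10,7,7,7,7,7,10,9,9]
7>6: swap(0,7), hi=6 ⇒ [7,9,6,10,10,7,7,7,7,7,10,9,9]
7>6: swap(0,6), hi=5 ⇒ [7,9,6,10,10,7,7,7,7,7,10,9,9]
7>6: swap(0,5), hi=4 ⇒ [7,9,6,10,10,7,7,7,7,7,10,9,9]
7>6: swap(0,4), hi=3 ⇒ [10,9,6,10,7,7,7,7,7,7,10,9,9]
10>6: swap(0,3), hi=2 ⇒ [10,9,6,10,7,7,7,7,7,7,10,9,9]
10>6: swap(0,2), hi=1 ⇒ [6,9,10,10,7,7,7,7,7,7,10,9,9]
6=6: mid=1
9>6: swap(1,1), hi=0 ⇒ [6,9,10,10,7,7,7,7,7,7,10,9,9]
done. lo=0 hi=0; a=[6,9,10,10,7,7,7,7,7,7,10,9,9]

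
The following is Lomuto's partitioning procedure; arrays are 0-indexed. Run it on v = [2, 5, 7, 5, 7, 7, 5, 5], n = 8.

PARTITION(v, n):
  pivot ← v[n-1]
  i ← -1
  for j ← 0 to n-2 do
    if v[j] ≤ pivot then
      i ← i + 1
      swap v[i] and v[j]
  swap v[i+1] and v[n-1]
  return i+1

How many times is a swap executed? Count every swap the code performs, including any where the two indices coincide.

pivot=5, i=-1
j=0: 2≤5, i=0, swap(0,0) ⇒ [2, 5, 7, 5, 7, 7, 5, 5]
j=1: 5≤5, i=1, swap(1,1) ⇒ [2, 5, 7, 5, 7, 7, 5, 5]
j=2: 7>5, skip
j=3: 5≤5, i=2, swap(2,3) ⇒ [2, 5, 5, 7, 7, 7, 5, 5]
j=4: 7>5, skip
j=5: 7>5, skip
j=6: 5≤5, i=3, swap(3,6) ⇒ [2, 5, 5, 5, 7, 7, 7, 5]
swap(4,7) ⇒ [2, 5, 5, 5, 5, 7, 7, 7]; return 4

5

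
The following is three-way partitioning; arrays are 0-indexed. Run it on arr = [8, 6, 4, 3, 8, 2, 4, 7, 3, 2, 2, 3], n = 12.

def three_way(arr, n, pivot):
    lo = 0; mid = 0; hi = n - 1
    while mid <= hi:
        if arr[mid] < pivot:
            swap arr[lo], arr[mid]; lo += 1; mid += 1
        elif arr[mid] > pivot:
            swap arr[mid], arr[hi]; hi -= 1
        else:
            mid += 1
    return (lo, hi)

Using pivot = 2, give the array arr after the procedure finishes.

[2, 2, 2, 8, 3, 4, 7, 3, 4, 6, 3, 8]

pivot = 2; lo=0, mid=0, hi=11
arr[mid]=8>2: swap arr[0],arr[11]; hi=10 → [3, 6, 4, 3, 8, 2, 4, 7, 3, 2, 2, 8]
arr[mid]=3>2: swap arr[0],arr[10]; hi=9 → [2, 6, 4, 3, 8, 2, 4, 7, 3, 2, 3, 8]
arr[mid]=2=2: mid=1
arr[mid]=6>2: swap arr[1],arr[9]; hi=8 → [2, 2, 4, 3, 8, 2, 4, 7, 3, 6, 3, 8]
arr[mid]=2=2: mid=2
arr[mid]=4>2: swap arr[2],arr[8]; hi=7 → [2, 2, 3, 3, 8, 2, 4, 7, 4, 6, 3, 8]
arr[mid]=3>2: swap arr[2],arr[7]; hi=6 → [2, 2, 7, 3, 8, 2, 4, 3, 4, 6, 3, 8]
arr[mid]=7>2: swap arr[2],arr[6]; hi=5 → [2, 2, 4, 3, 8, 2, 7, 3, 4, 6, 3, 8]
arr[mid]=4>2: swap arr[2],arr[5]; hi=4 → [2, 2, 2, 3, 8, 4, 7, 3, 4, 6, 3, 8]
arr[mid]=2=2: mid=3
arr[mid]=3>2: swap arr[3],arr[4]; hi=3 → [2, 2, 2, 8, 3, 4, 7, 3, 4, 6, 3, 8]
arr[mid]=8>2: swap arr[3],arr[3]; hi=2 → [2, 2, 2, 8, 3, 4, 7, 3, 4, 6, 3, 8]
end: lo=0, hi=2; arr = [2, 2, 2, 8, 3, 4, 7, 3, 4, 6, 3, 8]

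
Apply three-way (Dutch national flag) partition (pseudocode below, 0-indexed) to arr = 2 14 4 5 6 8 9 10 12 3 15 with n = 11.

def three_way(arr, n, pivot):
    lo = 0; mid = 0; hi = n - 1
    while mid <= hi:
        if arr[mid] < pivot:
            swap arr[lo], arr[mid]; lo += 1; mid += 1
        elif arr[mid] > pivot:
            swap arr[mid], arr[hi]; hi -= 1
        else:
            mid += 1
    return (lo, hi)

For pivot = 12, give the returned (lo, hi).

lo=0 mid=0 hi=10
2<12: swap(0,0), lo=1 mid=1 ⇒ 2 14 4 5 6 8 9 10 12 3 15
14>12: swap(1,10), hi=9 ⇒ 2 15 4 5 6 8 9 10 12 3 14
15>12: swap(1,9), hi=8 ⇒ 2 3 4 5 6 8 9 10 12 15 14
3<12: swap(1,1), lo=2 mid=2 ⇒ 2 3 4 5 6 8 9 10 12 15 14
4<12: swap(2,2), lo=3 mid=3 ⇒ 2 3 4 5 6 8 9 10 12 15 14
5<12: swap(3,3), lo=4 mid=4 ⇒ 2 3 4 5 6 8 9 10 12 15 14
6<12: swap(4,4), lo=5 mid=5 ⇒ 2 3 4 5 6 8 9 10 12 15 14
8<12: swap(5,5), lo=6 mid=6 ⇒ 2 3 4 5 6 8 9 10 12 15 14
9<12: swap(6,6), lo=7 mid=7 ⇒ 2 3 4 5 6 8 9 10 12 15 14
10<12: swap(7,7), lo=8 mid=8 ⇒ 2 3 4 5 6 8 9 10 12 15 14
12=12: mid=9
done. lo=8 hi=8; arr=2 3 4 5 6 8 9 10 12 15 14

(8, 8)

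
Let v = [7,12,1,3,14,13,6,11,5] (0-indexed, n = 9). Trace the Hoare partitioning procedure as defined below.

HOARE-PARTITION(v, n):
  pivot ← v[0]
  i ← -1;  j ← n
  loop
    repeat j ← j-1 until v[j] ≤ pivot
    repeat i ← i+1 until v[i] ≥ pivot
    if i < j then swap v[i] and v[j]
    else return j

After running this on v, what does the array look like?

[5,6,1,3,14,13,12,11,7]

pivot=7
j stops at 8 (5), i stops at 0 (7); swap ⇒ [5,12,1,3,14,13,6,11,7]
j stops at 6 (6), i stops at 1 (12); swap ⇒ [5,6,1,3,14,13,12,11,7]
j stops at 3, i stops at 4; i≥j ⇒ return 3. v=[5,6,1,3,14,13,12,11,7]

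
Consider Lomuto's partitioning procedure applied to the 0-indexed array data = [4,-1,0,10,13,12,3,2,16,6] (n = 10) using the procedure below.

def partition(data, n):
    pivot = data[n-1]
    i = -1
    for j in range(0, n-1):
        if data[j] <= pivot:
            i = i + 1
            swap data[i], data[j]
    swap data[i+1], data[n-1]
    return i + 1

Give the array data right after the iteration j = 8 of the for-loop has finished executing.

pivot = data[9] = 6; i = -1
j=0: data[0]=4 ≤ 6 → i=0, swap data[0],data[0] (no change) → [4,-1,0,10,13,12,3,2,16,6]
j=1: data[1]=-1 ≤ 6 → i=1, swap data[1],data[1] (no change) → [4,-1,0,10,13,12,3,2,16,6]
j=2: data[2]=0 ≤ 6 → i=2, swap data[2],data[2] (no change) → [4,-1,0,10,13,12,3,2,16,6]
j=3: data[3]=10 > 6 → no swap
j=4: data[4]=13 > 6 → no swap
j=5: data[5]=12 > 6 → no swap
j=6: data[6]=3 ≤ 6 → i=3, swap data[3],data[6] → [4,-1,0,3,13,12,10,2,16,6]
j=7: data[7]=2 ≤ 6 → i=4, swap data[4],data[7] → [4,-1,0,3,2,12,10,13,16,6]
j=8: data[8]=16 > 6 → no swap
(after j=8) data = [4,-1,0,3,2,12,10,13,16,6]

[4,-1,0,3,2,12,10,13,16,6]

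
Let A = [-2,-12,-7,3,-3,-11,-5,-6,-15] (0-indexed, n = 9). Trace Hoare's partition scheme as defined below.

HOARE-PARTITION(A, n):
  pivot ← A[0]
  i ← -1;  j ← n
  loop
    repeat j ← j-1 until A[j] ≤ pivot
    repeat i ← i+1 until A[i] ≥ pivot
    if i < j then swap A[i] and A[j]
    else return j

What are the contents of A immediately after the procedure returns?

[-15,-12,-7,-6,-3,-11,-5,3,-2]

pivot=-2
j stops at 8 (-15), i stops at 0 (-2); swap ⇒ [-15,-12,-7,3,-3,-11,-5,-6,-2]
j stops at 7 (-6), i stops at 3 (3); swap ⇒ [-15,-12,-7,-6,-3,-11,-5,3,-2]
j stops at 6, i stops at 7; i≥j ⇒ return 6. A=[-15,-12,-7,-6,-3,-11,-5,3,-2]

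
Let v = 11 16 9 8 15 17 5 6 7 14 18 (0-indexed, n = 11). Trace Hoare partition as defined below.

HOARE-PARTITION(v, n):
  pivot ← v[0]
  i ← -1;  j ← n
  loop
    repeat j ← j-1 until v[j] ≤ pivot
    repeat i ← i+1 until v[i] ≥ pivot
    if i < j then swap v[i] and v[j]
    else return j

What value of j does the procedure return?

4

pivot = v[0] = 11; i = -1, j = 11
j→8 (v[8]=7≤11), i→0 (v[0]=11≥11); i<j, swap → 7 16 9 8 15 17 5 6 11 14 18
j→7 (v[7]=6≤11), i→1 (v[1]=16≥11); i<j, swap → 7 6 9 8 15 17 5 16 11 14 18
j→6 (v[6]=5≤11), i→4 (v[4]=15≥11); i<j, swap → 7 6 9 8 5 17 15 16 11 14 18
j→4, i→5; i≥j, return j=4. v = 7 6 9 8 5 17 15 16 11 14 18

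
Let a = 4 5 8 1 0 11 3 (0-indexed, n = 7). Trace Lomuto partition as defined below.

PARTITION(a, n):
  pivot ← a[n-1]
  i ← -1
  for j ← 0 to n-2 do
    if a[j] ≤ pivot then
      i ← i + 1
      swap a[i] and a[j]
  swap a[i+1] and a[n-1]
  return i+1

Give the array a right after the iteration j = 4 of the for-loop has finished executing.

1 0 8 4 5 11 3

pivot = a[6] = 3; i = -1
j=0: a[0]=4 > 3 → no swap
j=1: a[1]=5 > 3 → no swap
j=2: a[2]=8 > 3 → no swap
j=3: a[3]=1 ≤ 3 → i=0, swap a[0],a[3] → 1 5 8 4 0 11 3
j=4: a[4]=0 ≤ 3 → i=1, swap a[1],a[4] → 1 0 8 4 5 11 3
(after j=4) a = 1 0 8 4 5 11 3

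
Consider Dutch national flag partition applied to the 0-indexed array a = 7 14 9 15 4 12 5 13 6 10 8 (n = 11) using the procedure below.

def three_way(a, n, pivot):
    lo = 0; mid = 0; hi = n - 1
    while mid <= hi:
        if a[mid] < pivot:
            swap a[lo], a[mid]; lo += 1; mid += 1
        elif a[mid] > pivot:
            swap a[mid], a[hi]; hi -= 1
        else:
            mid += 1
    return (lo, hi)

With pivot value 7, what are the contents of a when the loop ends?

lo=0 mid=0 hi=10
7=7: mid=1
14>7: swap(1,10), hi=9 ⇒ 7 8 9 15 4 12 5 13 6 10 14
8>7: swap(1,9), hi=8 ⇒ 7 10 9 15 4 12 5 13 6 8 14
10>7: swap(1,8), hi=7 ⇒ 7 6 9 15 4 12 5 13 10 8 14
6<7: swap(0,1), lo=1 mid=2 ⇒ 6 7 9 15 4 12 5 13 10 8 14
9>7: swap(2,7), hi=6 ⇒ 6 7 13 15 4 12 5 9 10 8 14
13>7: swap(2,6), hi=5 ⇒ 6 7 5 15 4 12 13 9 10 8 14
5<7: swap(1,2), lo=2 mid=3 ⇒ 6 5 7 15 4 12 13 9 10 8 14
15>7: swap(3,5), hi=4 ⇒ 6 5 7 12 4 15 13 9 10 8 14
12>7: swap(3,4), hi=3 ⇒ 6 5 7 4 12 15 13 9 10 8 14
4<7: swap(2,3), lo=3 mid=4 ⇒ 6 5 4 7 12 15 13 9 10 8 14
done. lo=3 hi=3; a=6 5 4 7 12 15 13 9 10 8 14

6 5 4 7 12 15 13 9 10 8 14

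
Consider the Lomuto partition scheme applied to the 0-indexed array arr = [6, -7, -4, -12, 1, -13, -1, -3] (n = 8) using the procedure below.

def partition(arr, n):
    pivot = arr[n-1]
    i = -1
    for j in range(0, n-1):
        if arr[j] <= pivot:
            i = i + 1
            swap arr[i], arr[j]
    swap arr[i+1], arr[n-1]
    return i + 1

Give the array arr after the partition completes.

[-7, -4, -12, -13, -3, 6, -1, 1]

pivot = arr[7] = -3; i = -1
j=0: arr[0]=6 > -3 → no swap
j=1: arr[1]=-7 ≤ -3 → i=0, swap arr[0],arr[1] → [-7, 6, -4, -12, 1, -13, -1, -3]
j=2: arr[2]=-4 ≤ -3 → i=1, swap arr[1],arr[2] → [-7, -4, 6, -12, 1, -13, -1, -3]
j=3: arr[3]=-12 ≤ -3 → i=2, swap arr[2],arr[3] → [-7, -4, -12, 6, 1, -13, -1, -3]
j=4: arr[4]=1 > -3 → no swap
j=5: arr[5]=-13 ≤ -3 → i=3, swap arr[3],arr[5] → [-7, -4, -12, -13, 1, 6, -1, -3]
j=6: arr[6]=-1 > -3 → no swap
final swap arr[4],arr[7] → [-7, -4, -12, -13, -3, 6, -1, 1]; return 4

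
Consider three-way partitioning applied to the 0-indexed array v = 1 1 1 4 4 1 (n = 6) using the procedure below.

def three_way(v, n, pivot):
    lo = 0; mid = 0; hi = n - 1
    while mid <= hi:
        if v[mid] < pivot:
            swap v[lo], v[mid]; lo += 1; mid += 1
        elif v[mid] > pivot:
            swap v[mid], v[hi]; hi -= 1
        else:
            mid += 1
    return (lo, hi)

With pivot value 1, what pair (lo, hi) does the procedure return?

pivot = 1; lo=0, mid=0, hi=5
v[mid]=1=1: mid=1
v[mid]=1=1: mid=2
v[mid]=1=1: mid=3
v[mid]=4>1: swap v[3],v[5]; hi=4 → 1 1 1 1 4 4
v[mid]=1=1: mid=4
v[mid]=4>1: swap v[4],v[4]; hi=3 → 1 1 1 1 4 4
end: lo=0, hi=3; v = 1 1 1 1 4 4

(0, 3)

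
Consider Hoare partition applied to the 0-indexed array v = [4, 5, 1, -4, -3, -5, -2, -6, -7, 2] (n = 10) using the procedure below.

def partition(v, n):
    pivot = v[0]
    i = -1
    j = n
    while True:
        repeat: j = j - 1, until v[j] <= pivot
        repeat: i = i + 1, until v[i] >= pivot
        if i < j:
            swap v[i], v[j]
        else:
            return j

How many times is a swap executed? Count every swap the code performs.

pivot = v[0] = 4; i = -1, j = 10
j→9 (v[9]=2≤4), i→0 (v[0]=4≥4); i<j, swap → [2, 5, 1, -4, -3, -5, -2, -6, -7, 4]
j→8 (v[8]=-7≤4), i→1 (v[1]=5≥4); i<j, swap → [2, -7, 1, -4, -3, -5, -2, -6, 5, 4]
j→7, i→8; i≥j, return j=7. v = [2, -7, 1, -4, -3, -5, -2, -6, 5, 4]

2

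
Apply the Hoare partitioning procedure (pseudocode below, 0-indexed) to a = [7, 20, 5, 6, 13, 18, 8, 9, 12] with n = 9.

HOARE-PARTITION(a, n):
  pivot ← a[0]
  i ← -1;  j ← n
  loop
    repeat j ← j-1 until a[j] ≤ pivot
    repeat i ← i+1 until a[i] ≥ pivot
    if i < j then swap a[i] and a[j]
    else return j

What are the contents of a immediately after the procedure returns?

[6, 5, 20, 7, 13, 18, 8, 9, 12]

pivot=7
j stops at 3 (6), i stops at 0 (7); swap ⇒ [6, 20, 5, 7, 13, 18, 8, 9, 12]
j stops at 2 (5), i stops at 1 (20); swap ⇒ [6, 5, 20, 7, 13, 18, 8, 9, 12]
j stops at 1, i stops at 2; i≥j ⇒ return 1. a=[6, 5, 20, 7, 13, 18, 8, 9, 12]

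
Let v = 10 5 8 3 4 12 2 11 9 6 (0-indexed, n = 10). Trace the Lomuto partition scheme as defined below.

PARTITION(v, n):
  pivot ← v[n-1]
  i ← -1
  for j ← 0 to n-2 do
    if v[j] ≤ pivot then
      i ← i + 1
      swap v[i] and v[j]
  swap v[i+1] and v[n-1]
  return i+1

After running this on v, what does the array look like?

pivot = v[9] = 6; i = -1
j=0: v[0]=10 > 6 → no swap
j=1: v[1]=5 ≤ 6 → i=0, swap v[0],v[1] → 5 10 8 3 4 12 2 11 9 6
j=2: v[2]=8 > 6 → no swap
j=3: v[3]=3 ≤ 6 → i=1, swap v[1],v[3] → 5 3 8 10 4 12 2 11 9 6
j=4: v[4]=4 ≤ 6 → i=2, swap v[2],v[4] → 5 3 4 10 8 12 2 11 9 6
j=5: v[5]=12 > 6 → no swap
j=6: v[6]=2 ≤ 6 → i=3, swap v[3],v[6] → 5 3 4 2 8 12 10 11 9 6
j=7: v[7]=11 > 6 → no swap
j=8: v[8]=9 > 6 → no swap
final swap v[4],v[9] → 5 3 4 2 6 12 10 11 9 8; return 4

5 3 4 2 6 12 10 11 9 8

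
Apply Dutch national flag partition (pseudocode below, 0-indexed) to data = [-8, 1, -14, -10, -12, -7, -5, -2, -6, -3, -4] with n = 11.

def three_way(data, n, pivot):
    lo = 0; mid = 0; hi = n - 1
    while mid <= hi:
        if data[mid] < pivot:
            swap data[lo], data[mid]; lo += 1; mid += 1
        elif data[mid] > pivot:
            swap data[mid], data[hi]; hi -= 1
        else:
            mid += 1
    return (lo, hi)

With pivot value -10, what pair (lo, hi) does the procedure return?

pivot = -10; lo=0, mid=0, hi=10
data[mid]=-8>-10: swap data[0],data[10]; hi=9 → [-4, 1, -14, -10, -12, -7, -5, -2, -6, -3, -8]
data[mid]=-4>-10: swap data[0],data[9]; hi=8 → [-3, 1, -14, -10, -12, -7, -5, -2, -6, -4, -8]
data[mid]=-3>-10: swap data[0],data[8]; hi=7 → [-6, 1, -14, -10, -12, -7, -5, -2, -3, -4, -8]
data[mid]=-6>-10: swap data[0],data[7]; hi=6 → [-2, 1, -14, -10, -12, -7, -5, -6, -3, -4, -8]
data[mid]=-2>-10: swap data[0],data[6]; hi=5 → [-5, 1, -14, -10, -12, -7, -2, -6, -3, -4, -8]
data[mid]=-5>-10: swap data[0],data[5]; hi=4 → [-7, 1, -14, -10, -12, -5, -2, -6, -3, -4, -8]
data[mid]=-7>-10: swap data[0],data[4]; hi=3 → [-12, 1, -14, -10, -7, -5, -2, -6, -3, -4, -8]
data[mid]=-12<-10: swap data[0],data[0]; lo=1,mid=1 → [-12, 1, -14, -10, -7, -5, -2, -6, -3, -4, -8]
data[mid]=1>-10: swap data[1],data[3]; hi=2 → [-12, -10, -14, 1, -7, -5, -2, -6, -3, -4, -8]
data[mid]=-10=-10: mid=2
data[mid]=-14<-10: swap data[1],data[2]; lo=2,mid=3 → [-12, -14, -10, 1, -7, -5, -2, -6, -3, -4, -8]
end: lo=2, hi=2; data = [-12, -14, -10, 1, -7, -5, -2, -6, -3, -4, -8]

(2, 2)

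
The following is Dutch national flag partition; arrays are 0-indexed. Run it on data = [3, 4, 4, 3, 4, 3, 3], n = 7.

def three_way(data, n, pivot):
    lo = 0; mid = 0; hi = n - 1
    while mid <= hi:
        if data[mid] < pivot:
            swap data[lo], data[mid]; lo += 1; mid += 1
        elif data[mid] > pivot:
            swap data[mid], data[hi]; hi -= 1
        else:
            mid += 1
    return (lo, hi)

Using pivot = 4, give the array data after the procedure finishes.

[3, 3, 3, 3, 4, 4, 4]

lo=0 mid=0 hi=6
3<4: swap(0,0), lo=1 mid=1 ⇒ [3, 4, 4, 3, 4, 3, 3]
4=4: mid=2
4=4: mid=3
3<4: swap(1,3), lo=2 mid=4 ⇒ [3, 3, 4, 4, 4, 3, 3]
4=4: mid=5
3<4: swap(2,5), lo=3 mid=6 ⇒ [3, 3, 3, 4, 4, 4, 3]
3<4: swap(3,6), lo=4 mid=7 ⇒ [3, 3, 3, 3, 4, 4, 4]
done. lo=4 hi=6; data=[3, 3, 3, 3, 4, 4, 4]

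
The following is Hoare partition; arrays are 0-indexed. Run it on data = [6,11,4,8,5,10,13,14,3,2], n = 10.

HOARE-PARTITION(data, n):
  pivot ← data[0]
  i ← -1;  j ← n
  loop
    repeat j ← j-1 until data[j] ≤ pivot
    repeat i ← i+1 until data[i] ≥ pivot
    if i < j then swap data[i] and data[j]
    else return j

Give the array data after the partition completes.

[2,3,4,5,8,10,13,14,11,6]

pivot = data[0] = 6; i = -1, j = 10
j→9 (data[9]=2≤6), i→0 (data[0]=6≥6); i<j, swap → [2,11,4,8,5,10,13,14,3,6]
j→8 (data[8]=3≤6), i→1 (data[1]=11≥6); i<j, swap → [2,3,4,8,5,10,13,14,11,6]
j→4 (data[4]=5≤6), i→3 (data[3]=8≥6); i<j, swap → [2,3,4,5,8,10,13,14,11,6]
j→3, i→4; i≥j, return j=3. data = [2,3,4,5,8,10,13,14,11,6]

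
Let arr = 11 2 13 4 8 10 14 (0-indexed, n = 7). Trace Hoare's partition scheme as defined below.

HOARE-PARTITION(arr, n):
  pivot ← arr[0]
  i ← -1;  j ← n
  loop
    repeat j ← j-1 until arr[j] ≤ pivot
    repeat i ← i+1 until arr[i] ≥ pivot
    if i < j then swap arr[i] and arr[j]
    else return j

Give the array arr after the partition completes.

pivot=11
j stops at 5 (10), i stops at 0 (11); swap ⇒ 10 2 13 4 8 11 14
j stops at 4 (8), i stops at 2 (13); swap ⇒ 10 2 8 4 13 11 14
j stops at 3, i stops at 4; i≥j ⇒ return 3. arr=10 2 8 4 13 11 14

10 2 8 4 13 11 14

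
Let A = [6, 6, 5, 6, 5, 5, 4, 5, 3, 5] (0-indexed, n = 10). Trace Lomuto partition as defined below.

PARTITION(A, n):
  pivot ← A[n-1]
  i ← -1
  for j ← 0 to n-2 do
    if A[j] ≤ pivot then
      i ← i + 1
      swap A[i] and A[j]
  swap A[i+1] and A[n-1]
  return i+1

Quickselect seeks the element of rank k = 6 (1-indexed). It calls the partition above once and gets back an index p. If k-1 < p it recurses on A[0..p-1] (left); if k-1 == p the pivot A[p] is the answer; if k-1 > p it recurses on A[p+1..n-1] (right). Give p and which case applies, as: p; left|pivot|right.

6; left

pivot=5, i=-1
j=0: 6>5, skip
j=1: 6>5, skip
j=2: 5≤5, i=0, swap(0,2) ⇒ [5, 6, 6, 6, 5, 5, 4, 5, 3, 5]
j=3: 6>5, skip
j=4: 5≤5, i=1, swap(1,4) ⇒ [5, 5, 6, 6, 6, 5, 4, 5, 3, 5]
j=5: 5≤5, i=2, swap(2,5) ⇒ [5, 5, 5, 6, 6, 6, 4, 5, 3, 5]
j=6: 4≤5, i=3, swap(3,6) ⇒ [5, 5, 5, 4, 6, 6, 6, 5, 3, 5]
j=7: 5≤5, i=4, swap(4,7) ⇒ [5, 5, 5, 4, 5, 6, 6, 6, 3, 5]
j=8: 3≤5, i=5, swap(5,8) ⇒ [5, 5, 5, 4, 5, 3, 6, 6, 6, 5]
swap(6,9) ⇒ [5, 5, 5, 4, 5, 3, 5, 6, 6, 6]; return 6
p = 6; k-1 = 5 < 6 ⇒ left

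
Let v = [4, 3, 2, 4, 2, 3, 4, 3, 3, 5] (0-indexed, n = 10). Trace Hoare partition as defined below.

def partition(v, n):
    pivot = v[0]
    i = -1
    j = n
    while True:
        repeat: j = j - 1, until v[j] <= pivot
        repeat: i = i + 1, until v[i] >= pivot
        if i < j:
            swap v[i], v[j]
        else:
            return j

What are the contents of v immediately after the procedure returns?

pivot = v[0] = 4; i = -1, j = 10
j→8 (v[8]=3≤4), i→0 (v[0]=4≥4); i<j, swap → [3, 3, 2, 4, 2, 3, 4, 3, 4, 5]
j→7 (v[7]=3≤4), i→3 (v[3]=4≥4); i<j, swap → [3, 3, 2, 3, 2, 3, 4, 4, 4, 5]
j→6, i→6; i≥j, return j=6. v = [3, 3, 2, 3, 2, 3, 4, 4, 4, 5]

[3, 3, 2, 3, 2, 3, 4, 4, 4, 5]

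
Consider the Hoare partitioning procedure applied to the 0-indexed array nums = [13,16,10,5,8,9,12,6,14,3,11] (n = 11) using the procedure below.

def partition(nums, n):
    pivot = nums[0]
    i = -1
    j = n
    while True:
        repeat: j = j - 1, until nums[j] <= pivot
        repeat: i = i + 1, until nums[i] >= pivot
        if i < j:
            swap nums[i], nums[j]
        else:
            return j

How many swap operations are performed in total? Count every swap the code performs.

pivot=13
j stops at 10 (11), i stops at 0 (13); swap ⇒ [11,16,10,5,8,9,12,6,14,3,13]
j stops at 9 (3), i stops at 1 (16); swap ⇒ [11,3,10,5,8,9,12,6,14,16,13]
j stops at 7, i stops at 8; i≥j ⇒ return 7. nums=[11,3,10,5,8,9,12,6,14,16,13]

2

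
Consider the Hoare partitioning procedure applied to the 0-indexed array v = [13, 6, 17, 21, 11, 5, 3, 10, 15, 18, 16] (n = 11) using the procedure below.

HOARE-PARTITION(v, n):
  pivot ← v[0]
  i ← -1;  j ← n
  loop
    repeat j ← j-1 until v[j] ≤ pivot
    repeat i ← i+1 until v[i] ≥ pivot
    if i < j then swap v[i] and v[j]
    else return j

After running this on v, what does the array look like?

pivot = v[0] = 13; i = -1, j = 11
j→7 (v[7]=10≤13), i→0 (v[0]=13≥13); i<j, swap → [10, 6, 17, 21, 11, 5, 3, 13, 15, 18, 16]
j→6 (v[6]=3≤13), i→2 (v[2]=17≥13); i<j, swap → [10, 6, 3, 21, 11, 5, 17, 13, 15, 18, 16]
j→5 (v[5]=5≤13), i→3 (v[3]=21≥13); i<j, swap → [10, 6, 3, 5, 11, 21, 17, 13, 15, 18, 16]
j→4, i→5; i≥j, return j=4. v = [10, 6, 3, 5, 11, 21, 17, 13, 15, 18, 16]

[10, 6, 3, 5, 11, 21, 17, 13, 15, 18, 16]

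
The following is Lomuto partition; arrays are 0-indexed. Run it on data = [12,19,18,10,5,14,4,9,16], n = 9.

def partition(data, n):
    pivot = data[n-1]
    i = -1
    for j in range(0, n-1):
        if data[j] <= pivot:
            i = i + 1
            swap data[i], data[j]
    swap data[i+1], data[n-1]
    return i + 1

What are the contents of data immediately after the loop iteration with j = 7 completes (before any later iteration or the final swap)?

pivot = data[8] = 16; i = -1
j=0: data[0]=12 ≤ 16 → i=0, swap data[0],data[0] (no change) → [12,19,18,10,5,14,4,9,16]
j=1: data[1]=19 > 16 → no swap
j=2: data[2]=18 > 16 → no swap
j=3: data[3]=10 ≤ 16 → i=1, swap data[1],data[3] → [12,10,18,19,5,14,4,9,16]
j=4: data[4]=5 ≤ 16 → i=2, swap data[2],data[4] → [12,10,5,19,18,14,4,9,16]
j=5: data[5]=14 ≤ 16 → i=3, swap data[3],data[5] → [12,10,5,14,18,19,4,9,16]
j=6: data[6]=4 ≤ 16 → i=4, swap data[4],data[6] → [12,10,5,14,4,19,18,9,16]
j=7: data[7]=9 ≤ 16 → i=5, swap data[5],data[7] → [12,10,5,14,4,9,18,19,16]
(after j=7) data = [12,10,5,14,4,9,18,19,16]

[12,10,5,14,4,9,18,19,16]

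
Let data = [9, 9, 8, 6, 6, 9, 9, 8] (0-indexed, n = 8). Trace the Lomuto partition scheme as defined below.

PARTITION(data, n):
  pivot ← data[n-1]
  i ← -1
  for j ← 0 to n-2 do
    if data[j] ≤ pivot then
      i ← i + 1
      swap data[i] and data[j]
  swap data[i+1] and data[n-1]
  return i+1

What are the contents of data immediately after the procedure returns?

[8, 6, 6, 8, 9, 9, 9, 9]

pivot = data[7] = 8; i = -1
j=0: data[0]=9 > 8 → no swap
j=1: data[1]=9 > 8 → no swap
j=2: data[2]=8 ≤ 8 → i=0, swap data[0],data[2] → [8, 9, 9, 6, 6, 9, 9, 8]
j=3: data[3]=6 ≤ 8 → i=1, swap data[1],data[3] → [8, 6, 9, 9, 6, 9, 9, 8]
j=4: data[4]=6 ≤ 8 → i=2, swap data[2],data[4] → [8, 6, 6, 9, 9, 9, 9, 8]
j=5: data[5]=9 > 8 → no swap
j=6: data[6]=9 > 8 → no swap
final swap data[3],data[7] → [8, 6, 6, 8, 9, 9, 9, 9]; return 3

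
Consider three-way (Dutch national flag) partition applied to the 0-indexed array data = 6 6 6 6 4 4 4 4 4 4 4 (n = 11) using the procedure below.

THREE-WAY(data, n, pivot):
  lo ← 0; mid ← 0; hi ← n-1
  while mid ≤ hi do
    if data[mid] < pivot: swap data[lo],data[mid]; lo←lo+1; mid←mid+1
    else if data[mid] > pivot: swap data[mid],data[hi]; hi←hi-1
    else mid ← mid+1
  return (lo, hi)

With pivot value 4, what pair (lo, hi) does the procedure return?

pivot = 4; lo=0, mid=0, hi=10
data[mid]=6>4: swap data[0],data[10]; hi=9 → 4 6 6 6 4 4 4 4 4 4 6
data[mid]=4=4: mid=1
data[mid]=6>4: swap data[1],data[9]; hi=8 → 4 4 6 6 4 4 4 4 4 6 6
data[mid]=4=4: mid=2
data[mid]=6>4: swap data[2],data[8]; hi=7 → 4 4 4 6 4 4 4 4 6 6 6
data[mid]=4=4: mid=3
data[mid]=6>4: swap data[3],data[7]; hi=6 → 4 4 4 4 4 4 4 6 6 6 6
data[mid]=4=4: mid=4
data[mid]=4=4: mid=5
data[mid]=4=4: mid=6
data[mid]=4=4: mid=7
end: lo=0, hi=6; data = 4 4 4 4 4 4 4 6 6 6 6

(0, 6)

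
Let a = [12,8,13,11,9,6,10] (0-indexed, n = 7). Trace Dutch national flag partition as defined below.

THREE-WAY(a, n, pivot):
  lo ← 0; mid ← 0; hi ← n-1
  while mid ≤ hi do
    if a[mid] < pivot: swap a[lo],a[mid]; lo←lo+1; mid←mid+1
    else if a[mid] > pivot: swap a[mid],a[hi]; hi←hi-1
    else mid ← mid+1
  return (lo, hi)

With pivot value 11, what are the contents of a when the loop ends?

[10,8,6,9,11,13,12]

lo=0 mid=0 hi=6
12>11: swap(0,6), hi=5 ⇒ [10,8,13,11,9,6,12]
10<11: swap(0,0), lo=1 mid=1 ⇒ [10,8,13,11,9,6,12]
8<11: swap(1,1), lo=2 mid=2 ⇒ [10,8,13,11,9,6,12]
13>11: swap(2,5), hi=4 ⇒ [10,8,6,11,9,13,12]
6<11: swap(2,2), lo=3 mid=3 ⇒ [10,8,6,11,9,13,12]
11=11: mid=4
9<11: swap(3,4), lo=4 mid=5 ⇒ [10,8,6,9,11,13,12]
done. lo=4 hi=4; a=[10,8,6,9,11,13,12]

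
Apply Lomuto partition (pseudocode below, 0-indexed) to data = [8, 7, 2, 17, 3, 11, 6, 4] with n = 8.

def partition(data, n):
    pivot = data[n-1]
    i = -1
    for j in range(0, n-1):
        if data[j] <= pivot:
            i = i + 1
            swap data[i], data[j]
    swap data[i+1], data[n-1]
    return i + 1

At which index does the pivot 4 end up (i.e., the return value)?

pivot=4, i=-1
j=0: 8>4, skip
j=1: 7>4, skip
j=2: 2≤4, i=0, swap(0,2) ⇒ [2, 7, 8, 17, 3, 11, 6, 4]
j=3: 17>4, skip
j=4: 3≤4, i=1, swap(1,4) ⇒ [2, 3, 8, 17, 7, 11, 6, 4]
j=5: 11>4, skip
j=6: 6>4, skip
swap(2,7) ⇒ [2, 3, 4, 17, 7, 11, 6, 8]; return 2

2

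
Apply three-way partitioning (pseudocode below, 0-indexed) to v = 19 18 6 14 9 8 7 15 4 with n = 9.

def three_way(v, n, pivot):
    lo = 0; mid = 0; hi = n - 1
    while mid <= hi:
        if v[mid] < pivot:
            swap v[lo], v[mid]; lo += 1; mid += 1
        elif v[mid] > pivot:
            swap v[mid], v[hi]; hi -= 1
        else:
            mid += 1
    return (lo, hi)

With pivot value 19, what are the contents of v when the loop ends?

18 6 14 9 8 7 15 4 19

pivot = 19; lo=0, mid=0, hi=8
v[mid]=19=19: mid=1
v[mid]=18<19: swap v[0],v[1]; lo=1,mid=2 → 18 19 6 14 9 8 7 15 4
v[mid]=6<19: swap v[1],v[2]; lo=2,mid=3 → 18 6 19 14 9 8 7 15 4
v[mid]=14<19: swap v[2],v[3]; lo=3,mid=4 → 18 6 14 19 9 8 7 15 4
v[mid]=9<19: swap v[3],v[4]; lo=4,mid=5 → 18 6 14 9 19 8 7 15 4
v[mid]=8<19: swap v[4],v[5]; lo=5,mid=6 → 18 6 14 9 8 19 7 15 4
v[mid]=7<19: swap v[5],v[6]; lo=6,mid=7 → 18 6 14 9 8 7 19 15 4
v[mid]=15<19: swap v[6],v[7]; lo=7,mid=8 → 18 6 14 9 8 7 15 19 4
v[mid]=4<19: swap v[7],v[8]; lo=8,mid=9 → 18 6 14 9 8 7 15 4 19
end: lo=8, hi=8; v = 18 6 14 9 8 7 15 4 19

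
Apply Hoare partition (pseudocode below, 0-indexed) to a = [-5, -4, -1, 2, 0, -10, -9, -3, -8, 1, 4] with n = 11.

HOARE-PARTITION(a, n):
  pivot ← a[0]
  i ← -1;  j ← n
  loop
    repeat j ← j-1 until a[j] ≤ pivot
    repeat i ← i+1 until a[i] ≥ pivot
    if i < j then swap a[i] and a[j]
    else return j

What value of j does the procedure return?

2

pivot=-5
j stops at 8 (-8), i stops at 0 (-5); swap ⇒ [-8, -4, -1, 2, 0, -10, -9, -3, -5, 1, 4]
j stops at 6 (-9), i stops at 1 (-4); swap ⇒ [-8, -9, -1, 2, 0, -10, -4, -3, -5, 1, 4]
j stops at 5 (-10), i stops at 2 (-1); swap ⇒ [-8, -9, -10, 2, 0, -1, -4, -3, -5, 1, 4]
j stops at 2, i stops at 3; i≥j ⇒ return 2. a=[-8, -9, -10, 2, 0, -1, -4, -3, -5, 1, 4]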